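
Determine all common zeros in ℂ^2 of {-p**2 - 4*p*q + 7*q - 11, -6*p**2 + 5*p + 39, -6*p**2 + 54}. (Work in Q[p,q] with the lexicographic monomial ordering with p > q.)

Compute a lex Gröbner basis by Buchberger's algorithm.
f_1 = -p**2 - 4*p*q + 7*q - 11, LT = p**2.
f_2 = -6*p**2 + 5*p + 39, LT = p**2.
f_3 = -6*p**2 + 54, LT = p**2.

S(f_1,f_2): lcm = p**2. S = 4*p*q + 5/6*p - 7*q + 35/2.
  leading term p*q: no divisor's leading term divides it; move 4*p*q to the remainder.
  leading term p: no divisor's leading term divides it; move 5/6*p to the remainder.
  leading term q: no divisor's leading term divides it; move -7*q to the remainder.
  leading term 1: no divisor's leading term divides it; move 35/2 to the remainder.
  remainder 4*p*q + 5/6*p - 7*q + 35/2 ≠ 0; add h_4 = 4*p*q + 5/6*p - 7*q + 35/2 to the basis.

S(f_1,f_3): lcm = p**2. S = 4*p*q - 7*q + 20.
  leading term p*q: subtract (1)·h_4 from 4*p*q - 7*q + 20 → -5/6*p + 5/2
  leading term p: no divisor's leading term divides it; move -5/6*p to the remainder.
  leading term 1: no divisor's leading term divides it; move 5/2 to the remainder.
  remainder -5/6*p + 5/2 ≠ 0; add h_5 = -5/6*p + 5/2 to the basis.

S(f_2,f_3): lcm = p**2. S = -5/6*p + 5/2.
  leading term p: subtract (1)·h_5 from -5/6*p + 5/2 → 0
  remainder 0.

S(f_1,h_4): lcm = p**2*q. S = -5/24*p**2 + 4*p*q**2 + 7/4*p*q - 35/8*p - 7*q**2 + 11*q.
  leading term p**2: subtract (5/24)·f_1 from -5/24*p**2 + 4*p*q**2 + 7/4*p*q - 35/8*p - 7*q**2 + 11*q → 4*p*q**2 + 31/12*p*q - 35/8*p - 7*q**2 + 229/24*q + 55/24
  leading term p*q**2: subtract (q)·h_4 from 4*p*q**2 + 31/12*p*q - 35/8*p - 7*q**2 + 229/24*q + 55/24 → 7/4*p*q - 35/8*p - 191/24*q + 55/24
  leading term p*q: subtract (7/16)·h_4 from 7/4*p*q - 35/8*p - 191/24*q + 55/24 → -455/96*p - 235/48*q - 515/96
  leading term p: subtract (91/16)·h_5 from -455/96*p - 235/48*q - 515/96 → -235/48*q - 235/12
  leading term q: no divisor's leading term divides it; move -235/48*q to the remainder.
  leading term 1: no divisor's leading term divides it; move -235/12 to the remainder.
  remainder -235/48*q - 235/12 ≠ 0; add h_6 = -235/48*q - 235/12 to the basis.

S(f_2,h_4): lcm = p**2*q. S = -5/24*p**2 + 11/12*p*q - 35/8*p - 13/2*q.
  leading term p**2: subtract (5/24)·f_1 from -5/24*p**2 + 11/12*p*q - 35/8*p - 13/2*q → 7/4*p*q - 35/8*p - 191/24*q + 55/24
  leading term p*q: subtract (7/16)·h_4 from 7/4*p*q - 35/8*p - 191/24*q + 55/24 → -455/96*p - 235/48*q - 515/96
  leading term p: subtract (91/16)·h_5 from -455/96*p - 235/48*q - 515/96 → -235/48*q - 235/12
  leading term q: subtract (1)·h_6 from -235/48*q - 235/12 → 0
  remainder 0.

S(f_3,h_4): lcm = p**2*q. S = -5/24*p**2 + 7/4*p*q - 35/8*p - 9*q.
  leading term p**2: subtract (5/24)·f_1 from -5/24*p**2 + 7/4*p*q - 35/8*p - 9*q → 31/12*p*q - 35/8*p - 251/24*q + 55/24
  leading term p*q: subtract (31/48)·h_4 from 31/12*p*q - 35/8*p - 251/24*q + 55/24 → -1415/288*p - 95/16*q - 865/96
  leading term p: subtract (283/48)·h_5 from -1415/288*p - 95/16*q - 865/96 → -95/16*q - 95/4
  leading term q: subtract (57/47)·h_6 from -95/16*q - 95/4 → 0
  remainder 0.

S(f_1,h_5): lcm = p**2. S = 4*p*q + 3*p - 7*q + 11.
  leading term p*q: subtract (1)·h_4 from 4*p*q + 3*p - 7*q + 11 → 13/6*p - 13/2
  leading term p: subtract (-13/5)·h_5 from 13/6*p - 13/2 → 0
  remainder 0.

S(f_2,h_5): lcm = p**2. S = 13/6*p - 13/2.
  leading term p: subtract (-13/5)·h_5 from 13/6*p - 13/2 → 0
  remainder 0.

S(f_3,h_5): lcm = p**2. S = 3*p - 9.
  leading term p: subtract (-18/5)·h_5 from 3*p - 9 → 0
  remainder 0.

S(h_4,h_5): lcm = p*q. S = 5/24*p + 5/4*q + 35/8.
  leading term p: subtract (-1/4)·h_5 from 5/24*p + 5/4*q + 35/8 → 5/4*q + 5
  leading term q: subtract (-12/47)·h_6 from 5/4*q + 5 → 0
  remainder 0.

S(f_1,h_6): leading monomials are coprime, so the S-polynomial reduces to 0 (Buchberger's first criterion).
S(f_2,h_6): leading monomials are coprime, so the S-polynomial reduces to 0 (Buchberger's first criterion).
S(f_3,h_6): leading monomials are coprime, so the S-polynomial reduces to 0 (Buchberger's first criterion).
S(h_4,h_6): lcm = p*q. S = -91/24*p - 7/4*q + 35/8.
  leading term p: subtract (91/20)·h_5 from -91/24*p - 7/4*q + 35/8 → -7/4*q - 7
  leading term q: subtract (84/235)·h_6 from -7/4*q - 7 → 0
  remainder 0.

S(h_5,h_6): leading monomials are coprime, so the S-polynomial reduces to 0 (Buchberger's first criterion).
Every S-polynomial of the final basis reduces to 0, so we have a Gröbner basis.
Inter-reduce: drop elements whose leading term is divisible by another's, tail-reduce, and make monic.
Reduced Gröbner basis: {p - 3, q + 4}.

From the last basis element, q + 4 = 0, so q takes values in {-4}. Each choice, substituted upward through the basis, yields the corresponding point(s) of the solution set.
  q = -4: the earlier basis element becomes p - 3 = 0, giving p = 3 — point (3, -4).
Zero-dimensionality of the ideal guarantees finitely many solutions over ℂ.

{(3, -4)}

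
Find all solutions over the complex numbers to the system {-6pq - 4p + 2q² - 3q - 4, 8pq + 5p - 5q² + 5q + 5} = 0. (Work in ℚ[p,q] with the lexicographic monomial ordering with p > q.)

Compute a lex Gröbner basis by Buchberger's algorithm.
f_1 = -6pq - 4p + 2q² - 3q - 4, LT = pq.
f_2 = 8pq + 5p - 5q² + 5q + 5, LT = pq.

S(f_1,f_2): lcm = pq. S = 1/24p + 7/24q² - ⅛q + 1/24.
  reduce S modulo (f_1, f_2):
  remainder 1/24p + 7/24q² - ⅛q + 1/24 ≠ 0; add h_3 = 1/24p + 7/24q² - ⅛q + 1/24 to the basis.

S(f_1,h_3): lcm = pq. S = ⅔p - 7q³ + 8/3q² - ½q + ⅔.
  reduce S modulo (f_1, f_2, h_3):
  remainder -7q³ - 2q² + 3/2q ≠ 0; add h_4 = -7q³ - 2q² + 3/2q to the basis.

The other S-polynomials (S(f_2,h_3), S(f_1,h_4), S(f_2,h_4), S(h_3,h_4)) all reduce to 0 modulo the current basis, so we have a Gröbner basis.
Inter-reduce: drop elements whose leading term is divisible by another's, tail-reduce, and make monic.
Reduced Gröbner basis: {p + 7q² - 3q + 1, q³ + 2/7q² - 3/14q}.

The lex basis is triangular: the last element involves only q. Solving q³ + 2/7q² - 3/14q = 0 gives q ∈ {0, -1/7 + sqrt(46)/14, -sqrt(46)/14 - 1/7}; substituting each value into the earlier elements determines the remaining variables.
  q = 0: the earlier basis element becomes p + 1 = 0, giving p = -1 — point (-1, 0).
  q = -1/7 + sqrt(46)/14: the earlier basis element becomes p - 5*sqrt(46)/14 + 45/14 = 0, giving p = -45/14 + 5*sqrt(46)/14 — point (-45/14 + 5*sqrt(46)/14, -1/7 + sqrt(46)/14).
  q = -sqrt(46)/14 - 1/7: the earlier basis element becomes p + 5*sqrt(46)/14 + 45/14 = 0, giving p = -45/14 - 5*sqrt(46)/14 — point (-45/14 - 5*sqrt(46)/14, -sqrt(46)/14 - 1/7).

{(-1, 0), (-45/14 + 5*sqrt(46)/14, -1/7 + sqrt(46)/14), (-45/14 - 5*sqrt(46)/14, -sqrt(46)/14 - 1/7)}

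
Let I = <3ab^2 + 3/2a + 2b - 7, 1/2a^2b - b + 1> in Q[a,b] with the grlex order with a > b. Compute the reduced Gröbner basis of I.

G = {ab^2 + 1/2a + 2/3b - 7/3, b^3 - 7/6ab - b^2 - 1/6a + 5/18b + 5/18, a^2 + 4/3ab + 4b^2 - 14/3a - 4b}

f_1 = 3ab^2 + 3/2a + 2b - 7, LT = ab^2.
f_2 = 1/2a^2b - b + 1, LT = a^2b.

S(f_1,f_2): lcm = a^2b^2. S = 1/2a^2 + 2/3ab + 2b^2 - 7/3a - 2b.
  leading term a^2: no divisor's leading term divides it; move 1/2a^2 to the remainder.
  leading term ab: no divisor's leading term divides it; move 2/3ab to the remainder.
  leading term b^2: no divisor's leading term divides it; move 2b^2 to the remainder.
  leading term a: no divisor's leading term divides it; move -7/3a to the remainder.
  leading term b: no divisor's leading term divides it; move -2b to the remainder.
  remainder 1/2a^2 + 2/3ab + 2b^2 - 7/3a - 2b ≠ 0; add g_3 = 1/2a^2 + 2/3ab + 2b^2 - 7/3a - 2b to the basis.

S(f_1,g_3): lcm = a^2b^2. S = -4/3ab^3 - 4b^4 + 14/3ab^2 + 4b^3 + 1/2a^2 + 2/3ab - 7/3a.
  leading term ab^3: subtract (-4/9b)·f_1 from -4/3ab^3 - 4b^4 + 14/3ab^2 + 4b^3 + 1/2a^2 + 2/3ab - 7/3a → -4b^4 + 14/3ab^2 + 4b^3 + 1/2a^2 + 4/3ab + 8/9b^2 - 7/3a - 28/9b
  leading term b^4: no divisor's leading term divides it; move -4b^4 to the remainder.
  leading term ab^2: subtract (14/9)·f_1 from 14/3ab^2 + 4b^3 + 1/2a^2 + 4/3ab + 8/9b^2 - 7/3a - 28/9b → 4b^3 + 1/2a^2 + 4/3ab + 8/9b^2 - 14/3a - 56/9b + 98/9
  leading term b^3: no divisor's leading term divides it; move 4b^3 to the remainder.
  leading term a^2: subtract (1)·g_3 from 1/2a^2 + 4/3ab + 8/9b^2 - 14/3a - 56/9b + 98/9 → 2/3ab - 10/9b^2 - 7/3a - 38/9b + 98/9
  leading term ab: no divisor's leading term divides it; move 2/3ab to the remainder.
  leading term b^2: no divisor's leading term divides it; move -10/9b^2 to the remainder.
  leading term a: no divisor's leading term divides it; move -7/3a to the remainder.
  leading term b: no divisor's leading term divides it; move -38/9b to the remainder.
  leading term 1: no divisor's leading term divides it; move 98/9 to the remainder.
  remainder -4b^4 + 4b^3 + 2/3ab - 10/9b^2 - 7/3a - 38/9b + 98/9 ≠ 0; add g_4 = -4b^4 + 4b^3 + 2/3ab - 10/9b^2 - 7/3a - 38/9b + 98/9 to the basis.

S(f_2,g_3): lcm = a^2b. S = -4/3ab^2 - 4b^3 + 14/3ab + 4b^2 - 2b + 2.
  leading term ab^2: subtract (-4/9)·f_1 from -4/3ab^2 - 4b^3 + 14/3ab + 4b^2 - 2b + 2 → -4b^3 + 14/3ab + 4b^2 + 2/3a - 10/9b - 10/9
  leading term b^3: no divisor's leading term divides it; move -4b^3 to the remainder.
  leading term ab: no divisor's leading term divides it; move 14/3ab to the remainder.
  leading term b^2: no divisor's leading term divides it; move 4b^2 to the remainder.
  leading term a: no divisor's leading term divides it; move 2/3a to the remainder.
  leading term b: no divisor's leading term divides it; move -10/9b to the remainder.
  leading term 1: no divisor's leading term divides it; move -10/9 to the remainder.
  remainder -4b^3 + 14/3ab + 4b^2 + 2/3a - 10/9b - 10/9 ≠ 0; add g_5 = -4b^3 + 14/3ab + 4b^2 + 2/3a - 10/9b - 10/9 to the basis.

S(f_1,g_4): lcm = ab^4. S = ab^3 + 1/6a^2b + 2/9ab^2 + 2/3b^3 - 7/12a^2 - 19/18ab - 7/3b^2 + 49/18a.
  leading term ab^3: subtract (1/3b)·f_1 from ab^3 + 1/6a^2b + 2/9ab^2 + 2/3b^3 - 7/12a^2 - 19/18ab - 7/3b^2 + 49/18a → 1/6a^2b + 2/9ab^2 + 2/3b^3 - 7/12a^2 - 14/9ab - 3b^2 + 49/18a + 7/3b
  leading term a^2b: subtract (1/3)·f_2 from 1/6a^2b + 2/9ab^2 + 2/3b^3 - 7/12a^2 - 14/9ab - 3b^2 + 49/18a + 7/3b → 2/9ab^2 + 2/3b^3 - 7/12a^2 - 14/9ab - 3b^2 + 49/18a + 8/3b - 1/3
  leading term ab^2: subtract (2/27)·f_1 from 2/9ab^2 + 2/3b^3 - 7/12a^2 - 14/9ab - 3b^2 + 49/18a + 8/3b - 1/3 → 2/3b^3 - 7/12a^2 - 14/9ab - 3b^2 + 47/18a + 68/27b + 5/27
  leading term b^3: subtract (-1/6)·g_5 from 2/3b^3 - 7/12a^2 - 14/9ab - 3b^2 + 47/18a + 68/27b + 5/27 → -7/12a^2 - 7/9ab - 7/3b^2 + 49/18a + 7/3b
  leading term a^2: subtract (-7/6)·g_3 from -7/12a^2 - 7/9ab - 7/3b^2 + 49/18a + 7/3b → 0
  remainder 0.

S(f_2,g_4): lcm = a^2b^4. S = a^2b^3 + 1/6a^3b - 5/18a^2b^2 - 2b^4 - 7/12a^3 - 19/18a^2b + 2b^3 + 49/18a^2.
  leading term a^2b^3: subtract (1/3ab)·f_1 from a^2b^3 + 1/6a^3b - 5/18a^2b^2 - 2b^4 - 7/12a^3 - 19/18a^2b + 2b^3 + 49/18a^2 → 1/6a^3b - 5/18a^2b^2 - 2b^4 - 7/12a^3 - 14/9a^2b - 2/3ab^2 + 2b^3 + 49/18a^2 + 7/3ab
  leading term a^3b: subtract (1/3a)·f_2 from 1/6a^3b - 5/18a^2b^2 - 2b^4 - 7/12a^3 - 14/9a^2b - 2/3ab^2 + 2b^3 + 49/18a^2 + 7/3ab → -5/18a^2b^2 - 2b^4 - 7/12a^3 - 14/9a^2b - 2/3ab^2 + 2b^3 + 49/18a^2 + 8/3ab - 1/3a
  leading term a^2b^2: subtract (-5/54a)·f_1 from -5/18a^2b^2 - 2b^4 - 7/12a^3 - 14/9a^2b - 2/3ab^2 + 2b^3 + 49/18a^2 + 8/3ab - 1/3a → -2b^4 - 7/12a^3 - 14/9a^2b - 2/3ab^2 + 2b^3 + 103/36a^2 + 77/27ab - 53/54a
  leading term b^4: subtract (1/2)·g_4 from -2b^4 - 7/12a^3 - 14/9a^2b - 2/3ab^2 + 2b^3 + 103/36a^2 + 77/27ab - 53/54a → -7/12a^3 - 14/9a^2b - 2/3ab^2 + 103/36a^2 + 68/27ab + 5/9b^2 + 5/27a + 19/9b - 49/9
  leading term a^3: subtract (-7/6a)·g_3 from -7/12a^3 - 14/9a^2b - 2/3ab^2 + 103/36a^2 + 68/27ab + 5/9b^2 + 5/27a + 19/9b - 49/9 → -7/9a^2b + 5/3ab^2 + 5/36a^2 + 5/27ab + 5/9b^2 + 5/27a + 19/9b - 49/9
  leading term a^2b: subtract (-14/9)·f_2 from -7/9a^2b + 5/3ab^2 + 5/36a^2 + 5/27ab + 5/9b^2 + 5/27a + 19/9b - 49/9 → 5/3ab^2 + 5/36a^2 + 5/27ab + 5/9b^2 + 5/27a + 5/9b - 35/9
  leading term ab^2: subtract (5/9)·f_1 from 5/3ab^2 + 5/36a^2 + 5/27ab + 5/9b^2 + 5/27a + 5/9b - 35/9 → 5/36a^2 + 5/27ab + 5/9b^2 - 35/54a - 5/9b
  leading term a^2: subtract (5/18)·g_3 from 5/36a^2 + 5/27ab + 5/9b^2 - 35/54a - 5/9b → 0
  remainder 0.

S(g_3,g_4): leading monomials are coprime, so the S-polynomial reduces to 0 (Buchberger's first criterion).
S(f_1,g_5): lcm = ab^3. S = 7/6a^2b + ab^2 + 1/6a^2 + 2/9ab + 2/3b^2 - 5/18a - 7/3b.
  leading term a^2b: subtract (7/3)·f_2 from 7/6a^2b + ab^2 + 1/6a^2 + 2/9ab + 2/3b^2 - 5/18a - 7/3b → ab^2 + 1/6a^2 + 2/9ab + 2/3b^2 - 5/18a - 7/3
  leading term ab^2: subtract (1/3)·f_1 from ab^2 + 1/6a^2 + 2/9ab + 2/3b^2 - 5/18a - 7/3 → 1/6a^2 + 2/9ab + 2/3b^2 - 7/9a - 2/3b
  leading term a^2: subtract (1/3)·g_3 from 1/6a^2 + 2/9ab + 2/3b^2 - 7/9a - 2/3b → 0
  remainder 0.

S(f_2,g_5): lcm = a^2b^3. S = 7/6a^3b + a^2b^2 + 1/6a^3 - 5/18a^2b - 2b^3 - 5/18a^2 + 2b^2.
  leading term a^3b: subtract (7/3a)·f_2 from 7/6a^3b + a^2b^2 + 1/6a^3 - 5/18a^2b - 2b^3 - 5/18a^2 + 2b^2 → a^2b^2 + 1/6a^3 - 5/18a^2b - 2b^3 - 5/18a^2 + 7/3ab + 2b^2 - 7/3a
  leading term a^2b^2: subtract (1/3a)·f_1 from a^2b^2 + 1/6a^3 - 5/18a^2b - 2b^3 - 5/18a^2 + 7/3ab + 2b^2 - 7/3a → 1/6a^3 - 5/18a^2b - 2b^3 - 7/9a^2 + 5/3ab + 2b^2
  leading term a^3: subtract (1/3a)·g_3 from 1/6a^3 - 5/18a^2b - 2b^3 - 7/9a^2 + 5/3ab + 2b^2 → -1/2a^2b - 2/3ab^2 - 2b^3 + 7/3ab + 2b^2
  leading term a^2b: subtract (-1)·f_2 from -1/2a^2b - 2/3ab^2 - 2b^3 + 7/3ab + 2b^2 → -2/3ab^2 - 2b^3 + 7/3ab + 2b^2 - b + 1
  leading term ab^2: subtract (-2/9)·f_1 from -2/3ab^2 - 2b^3 + 7/3ab + 2b^2 - b + 1 → -2b^3 + 7/3ab + 2b^2 + 1/3a - 5/9b - 5/9
  leading term b^3: subtract (1/2)·g_5 from -2b^3 + 7/3ab + 2b^2 + 1/3a - 5/9b - 5/9 → 0
  remainder 0.

S(g_3,g_5): leading monomials are coprime, so the S-polynomial reduces to 0 (Buchberger's first criterion).
S(g_4,g_5): lcm = b^4. S = 7/6ab^2 + 7/12a + 7/9b - 49/18.
  leading term ab^2: subtract (7/18)·f_1 from 7/6ab^2 + 7/12a + 7/9b - 49/18 → 0
  remainder 0.

Every S-polynomial of the final basis reduces to 0, so we have a Gröbner basis.
Inter-reduce: drop elements whose leading term is divisible by another's, tail-reduce, and make monic.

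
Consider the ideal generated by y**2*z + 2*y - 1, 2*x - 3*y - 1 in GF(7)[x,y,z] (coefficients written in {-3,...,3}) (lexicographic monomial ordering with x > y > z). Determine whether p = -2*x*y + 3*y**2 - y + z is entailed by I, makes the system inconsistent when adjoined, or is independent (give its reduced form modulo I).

-2*x*y + 3*y**2 - y + z is independent of I; its normal form modulo I is -2*y + z.

First compute the reduced Gröbner basis of I by Buchberger's algorithm.
f_1 = y**2*z + 2*y - 1, LT = y**2*z.
f_2 = 2*x - 3*y - 1, LT = x.

The S-polynomials (S(f_1,f_2)) all reduce to 0 modulo the current basis, so we have a Gröbner basis.
Inter-reduce: drop elements whose leading term is divisible by another's, tail-reduce, and make monic.
Reduced Gröbner basis: {x + 2*y + 3, y**2*z + 2*y - 1}.
Label its elements g_1 = x + 2*y + 3, g_2 = y**2*z + 2*y - 1.

Reduce p = -2*x*y + 3*y**2 - y + z modulo G:
  leading term x*y: subtract (-2*y)·g_1 from -2*x*y + 3*y**2 - y + z → -2*y + z
  leading term y: no divisor's leading term divides it; move -2*y to the remainder.
  leading term z: no divisor's leading term divides it; move z to the remainder.
  normal form = -2*y + z.
The normal form is nonzero, so p ∉ I. Since p minus its normal form lies in I, I + (p) = I + (r) where r = -2*y + z; decide whether this ideal is the whole ring.
Run Buchberger on G together with r (pairs among the g_i already reduce to 0 since G is a Gröbner basis):
g_1 = x + 2*y + 3, LT = x.
g_2 = y**2*z + 2*y - 1, LT = y**2*z.
r = -2*y + z, LT = y.

S(g_2,r): lcm = y**2*z. S = -3*y*z**2 + 2*y - 1.
  leading term y*z**2: subtract (-2*z**2)·r from -3*y*z**2 + 2*y - 1 → 2*y + 2*z**3 - 1
  leading term y: subtract (-1)·r from 2*y + 2*z**3 - 1 → 2*z**3 + z - 1
  leading term z**3: no divisor's leading term divides it; move 2*z**3 to the remainder.
  leading term z: no divisor's leading term divides it; move z to the remainder.
  leading term 1: no divisor's leading term divides it; move -1 to the remainder.
  remainder 2*z**3 + z - 1 ≠ 0; add m_4 = 2*z**3 + z - 1 to the basis.

The other S-polynomials (S(g_1,g_2), S(g_1,r), S(g_1,m_4), S(g_2,m_4), S(r,m_4)) all reduce to 0 modulo the current basis, so we have a Gröbner basis.
Inter-reduce: drop elements whose leading term is divisible by another's, tail-reduce, and make monic.
Reduced Gröbner basis: {x + z + 3, y + 3*z, z**3 - 3*z + 3}.
The reduced Gröbner basis of I + (p) is {x + z + 3, y + 3*z, z**3 - 3*z + 3} ≠ {1}, a proper ideal, so the enlarged system stays consistent: p is independent of I, with normal form -2*y + z.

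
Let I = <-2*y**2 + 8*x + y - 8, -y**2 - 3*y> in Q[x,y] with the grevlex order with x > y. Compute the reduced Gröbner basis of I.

G = {y**2 + 3*y, x + 7/8*y - 1}

f_1 = -2*y**2 + 8*x + y - 8, LT = y**2.
f_2 = -y**2 - 3*y, LT = y**2.

S(f_1,f_2): lcm = y**2. S = -4*x - 7/2*y + 4.
  leading term x: no divisor's leading term divides it; move -4*x to the remainder.
  leading term y: no divisor's leading term divides it; move -7/2*y to the remainder.
  leading term 1: no divisor's leading term divides it; move 4 to the remainder.
  remainder -4*x - 7/2*y + 4 ≠ 0; add g_3 = -4*x - 7/2*y + 4 to the basis.

The other S-polynomials (S(f_1,g_3), S(f_2,g_3)) all reduce to 0 modulo the current basis, so we have a Gröbner basis.
Inter-reduce: drop elements whose leading term is divisible by another's, tail-reduce, and make monic.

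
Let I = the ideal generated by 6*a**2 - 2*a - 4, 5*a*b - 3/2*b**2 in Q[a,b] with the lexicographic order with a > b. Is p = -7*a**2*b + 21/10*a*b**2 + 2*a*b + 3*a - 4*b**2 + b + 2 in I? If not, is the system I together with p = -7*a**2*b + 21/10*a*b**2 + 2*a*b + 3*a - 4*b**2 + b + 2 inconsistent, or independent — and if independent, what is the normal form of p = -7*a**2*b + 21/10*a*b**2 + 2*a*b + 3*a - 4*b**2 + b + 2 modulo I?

First compute the reduced Gröbner basis of I by Buchberger's algorithm.
f_1 = 6*a**2 - 2*a - 4, LT = a**2.
f_2 = 5*a*b - 3/2*b**2, LT = a*b.

S(f_1,f_2): lcm = a**2*b. S = 3/10*a*b**2 - 1/3*a*b - 2/3*b.
  reduce S modulo (f_1, f_2):
  remainder 9/100*b**3 - 1/10*b**2 - 2/3*b ≠ 0; add h_3 = 9/100*b**3 - 1/10*b**2 - 2/3*b to the basis.

The other S-polynomials (S(f_1,h_3), S(f_2,h_3)) all reduce to 0 modulo the current basis, so we have a Gröbner basis.
Inter-reduce: drop elements whose leading term is divisible by another's, tail-reduce, and make monic.
Reduced Gröbner basis: {a**2 - 1/3*a - 2/3, a*b - 3/10*b**2, b**3 - 10/9*b**2 - 200/27*b}.
Label its elements g_1 = a**2 - 1/3*a - 2/3, g_2 = a*b - 3/10*b**2, g_3 = b**3 - 10/9*b**2 - 200/27*b.

Reduce p = -7*a**2*b + 21/10*a*b**2 + 2*a*b + 3*a - 4*b**2 + b + 2 modulo G:
  leading term a**2*b: subtract (-7*b)·g_1 from -7*a**2*b + 21/10*a*b**2 + 2*a*b + 3*a - 4*b**2 + b + 2 → 21/10*a*b**2 - 1/3*a*b + 3*a - 4*b**2 - 11/3*b + 2
  leading term a*b**2: subtract (21/10*b)·g_2 from 21/10*a*b**2 - 1/3*a*b + 3*a - 4*b**2 - 11/3*b + 2 → -1/3*a*b + 3*a + 63/100*b**3 - 4*b**2 - 11/3*b + 2
  leading term a*b: subtract (-1/3)·g_2 from -1/3*a*b + 3*a + 63/100*b**3 - 4*b**2 - 11/3*b + 2 → 3*a + 63/100*b**3 - 41/10*b**2 - 11/3*b + 2
  leading term a: no divisor's leading term divides it; move 3*a to the remainder.
  leading term b**3: subtract (63/100)·g_3 from 63/100*b**3 - 41/10*b**2 - 11/3*b + 2 → -17/5*b**2 + b + 2
  leading term b**2: no divisor's leading term divides it; move -17/5*b**2 to the remainder.
  leading term b: no divisor's leading term divides it; move b to the remainder.
  leading term 1: no divisor's leading term divides it; move 2 to the remainder.
  normal form = 3*a - 17/5*b**2 + b + 2.
The normal form is nonzero, so p ∉ I. Since p minus its normal form lies in I, I + (p) = I + (r) where r = 3*a - 17/5*b**2 + b + 2; decide whether this ideal is the whole ring.
Run Buchberger on G together with r (pairs among the g_i already reduce to 0 since G is a Gröbner basis):
g_1 = a**2 - 1/3*a - 2/3, LT = a**2.
g_2 = a*b - 3/10*b**2, LT = a*b.
g_3 = b**3 - 10/9*b**2 - 200/27*b, LT = b**3.
r = 3*a - 17/5*b**2 + b + 2, LT = a.

S(g_1,r): lcm = a**2. S = 17/15*a*b**2 - 1/3*a*b - a - 2/3.
  reduce S modulo (g_1, g_2, g_3, r):
  remainder -77/90*b**2 + 77/27*b ≠ 0; add m_5 = -77/90*b**2 + 77/27*b to the basis.

S(g_2,r): lcm = a*b. S = 17/15*b**3 - 19/30*b**2 - 2/3*b.
  reduce S modulo (g_1, g_2, g_3, r, m_5):
  remainder 265/27*b ≠ 0; add m_6 = 265/27*b to the basis.

The other S-polynomials (S(g_1,g_2), S(g_1,g_3), S(g_2,g_3), S(g_3,r), S(g_1,m_5), S(g_2,m_5), S(g_3,m_5), S(r,m_5), S(g_1,m_6), S(g_2,m_6), S(g_3,m_6), S(r,m_6), S(m_5,m_6)) all reduce to 0 modulo the current basis, so we have a Gröbner basis.
Inter-reduce: drop elements whose leading term is divisible by another's, tail-reduce, and make monic.
Reduced Gröbner basis: {a + 2/3, b}.
The reduced Gröbner basis of I + (p) is {a + 2/3, b} ≠ {1}, a proper ideal, so the enlarged system stays consistent: p is independent of I, with normal form 3*a - 17/5*b**2 + b + 2.

-7*a**2*b + 21/10*a*b**2 + 2*a*b + 3*a - 4*b**2 + b + 2 is independent of I; its normal form modulo I is 3*a - 17/5*b**2 + b + 2.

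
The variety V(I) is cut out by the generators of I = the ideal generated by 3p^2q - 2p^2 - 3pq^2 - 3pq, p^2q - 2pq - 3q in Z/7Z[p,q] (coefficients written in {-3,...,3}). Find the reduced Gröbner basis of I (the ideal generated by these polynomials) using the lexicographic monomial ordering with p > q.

G = {p^2 - 2q^4 - q^3 + 2q, pq + 3q^4 + 2q^3 - 3q^2 - q, q^5 + 2q^3 + 3q^2 + q}

f_1 = 3p^2q - 2p^2 - 3pq^2 - 3pq, LT = p^2q.
f_2 = p^2q - 2pq - 3q, LT = p^2q.

S(f_1,f_2): lcm = p^2q. S = -3p^2 - pq^2 + pq + 3q.
  leading term p^2: no divisor's leading term divides it; move -3p^2 to the remainder.
  leading term pq^2: no divisor's leading term divides it; move -pq^2 to the remainder.
  leading term pq: no divisor's leading term divides it; move pq to the remainder.
  leading term q: no divisor's leading term divides it; move 3q to the remainder.
  remainder -3p^2 - pq^2 + pq + 3q ≠ 0; add g_3 = -3p^2 - pq^2 + pq + 3q to the basis.

S(f_1,g_3): lcm = p^2q. S = -3p^2 + 2pq^3 - 3pq^2 - pq + q^2.
  leading term p^2: subtract (1)·g_3 from -3p^2 + 2pq^3 - 3pq^2 - pq + q^2 → 2pq^3 - 2pq^2 - 2pq + q^2 - 3q
  leading term pq^3: no divisor's leading term divides it; move 2pq^3 to the remainder.
  leading term pq^2: no divisor's leading term divides it; move -2pq^2 to the remainder.
  leading term pq: no divisor's leading term divides it; move -2pq to the remainder.
  leading term q^2: no divisor's leading term divides it; move q^2 to the remainder.
  leading term q: no divisor's leading term divides it; move -3q to the remainder.
  remainder 2pq^3 - 2pq^2 - 2pq + q^2 - 3q ≠ 0; add g_4 = 2pq^3 - 2pq^2 - 2pq + q^2 - 3q to the basis.

S(f_1,g_4): lcm = p^2q^3. S = -2p^2q^2 + p^2q - pq^4 - pq^3 + 3pq^2 - 2pq.
  leading term p^2q^2: subtract (-3q)·f_1 from -2p^2q^2 + p^2q - pq^4 - pq^3 + 3pq^2 - 2pq → 2p^2q - pq^4 - 3pq^3 + pq^2 - 2pq
  leading term p^2q: subtract (3)·f_1 from 2p^2q - pq^4 - 3pq^3 + pq^2 - 2pq → -p^2 - pq^4 - 3pq^3 + 3pq^2
  leading term p^2: subtract (-2)·g_3 from -p^2 - pq^4 - 3pq^3 + 3pq^2 → -pq^4 - 3pq^3 + pq^2 + 2pq - q
  leading term pq^4: subtract (3q)·g_4 from -pq^4 - 3pq^3 + pq^2 + 2pq - q → 3pq^3 + 2pq - 3q^3 + 2q^2 - q
  leading term pq^3: subtract (-2)·g_4 from 3pq^3 + 2pq - 3q^3 + 2q^2 - q → 3pq^2 - 2pq - 3q^3 - 3q^2
  leading term pq^2: no divisor's leading term divides it; move 3pq^2 to the remainder.
  leading term pq: no divisor's leading term divides it; move -2pq to the remainder.
  leading term q^3: no divisor's leading term divides it; move -3q^3 to the remainder.
  leading term q^2: no divisor's leading term divides it; move -3q^2 to the remainder.
  remainder 3pq^2 - 2pq - 3q^3 - 3q^2 ≠ 0; add g_5 = 3pq^2 - 2pq - 3q^3 - 3q^2 to the basis.

S(g_4,g_5): lcm = pq^3. S = 2pq^2 - pq + q^4 + q^3 - 3q^2 + 2q.
  leading term pq^2: subtract (3)·g_5 from 2pq^2 - pq + q^4 + q^3 - 3q^2 + 2q → -2pq + q^4 + 3q^3 - q^2 + 2q
  leading term pq: no divisor's leading term divides it; move -2pq to the remainder.
  leading term q^4: no divisor's leading term divides it; move q^4 to the remainder.
  leading term q^3: no divisor's leading term divides it; move 3q^3 to the remainder.
  leading term q^2: no divisor's leading term divides it; move -q^2 to the remainder.
  leading term q: no divisor's leading term divides it; move 2q to the remainder.
  remainder -2pq + q^4 + 3q^3 - q^2 + 2q ≠ 0; add g_6 = -2pq + q^4 + 3q^3 - q^2 + 2q to the basis.

S(g_4,g_6): lcm = pq^3. S = -pq^2 - pq - 3q^6 - 2q^5 + 3q^4 + q^3 - 3q^2 + 2q.
  leading term pq^2: subtract (2)·g_5 from -pq^2 - pq - 3q^6 - 2q^5 + 3q^4 + q^3 - 3q^2 + 2q → 3pq - 3q^6 - 2q^5 + 3q^4 + 3q^2 + 2q
  leading term pq: subtract (2)·g_6 from 3pq - 3q^6 - 2q^5 + 3q^4 + 3q^2 + 2q → -3q^6 - 2q^5 + q^4 + q^3 - 2q^2 - 2q
  leading term q^6: no divisor's leading term divides it; move -3q^6 to the remainder.
  leading term q^5: no divisor's leading term divides it; move -2q^5 to the remainder.
  leading term q^4: no divisor's leading term divides it; move q^4 to the remainder.
  leading term q^3: no divisor's leading term divides it; move q^3 to the remainder.
  leading term q^2: no divisor's leading term divides it; move -2q^2 to the remainder.
  leading term q: no divisor's leading term divides it; move -2q to the remainder.
  remainder -3q^6 - 2q^5 + q^4 + q^3 - 2q^2 - 2q ≠ 0; add g_7 = -3q^6 - 2q^5 + q^4 + q^3 - 2q^2 - 2q to the basis.

S(g_5,g_6): lcm = pq^2. S = -3pq - 3q^5 - 2q^4 + 2q^3.
  leading term pq: subtract (-2)·g_6 from -3pq - 3q^5 - 2q^4 + 2q^3 → -3q^5 + q^3 - 2q^2 - 3q
  leading term q^5: no divisor's leading term divides it; move -3q^5 to the remainder.
  leading term q^3: no divisor's leading term divides it; move q^3 to the remainder.
  leading term q^2: no divisor's leading term divides it; move -2q^2 to the remainder.
  leading term q: no divisor's leading term divides it; move -3q to the remainder.
  remainder -3q^5 + q^3 - 2q^2 - 3q ≠ 0; add g_8 = -3q^5 + q^3 - 2q^2 - 3q to the basis.

The other S-polynomials (S(f_2,g_3), S(f_2,g_4), S(g_3,g_4), S(f_1,g_5), S(f_2,g_5), S(g_3,g_5), S(f_1,g_6), S(f_2,g_6), S(g_3,g_6), S(f_1,g_7), S(f_2,g_7), S(g_3,g_7), S(g_4,g_7), S(g_5,g_7), S(g_6,g_7), S(f_1,g_8), S(f_2,g_8), S(g_3,g_8), S(g_4,g_8), S(g_5,g_8), S(g_6,g_8), S(g_7,g_8)) all reduce to 0 modulo the current basis, so we have a Gröbner basis.
Inter-reduce: drop elements whose leading term is divisible by another's, tail-reduce, and make monic.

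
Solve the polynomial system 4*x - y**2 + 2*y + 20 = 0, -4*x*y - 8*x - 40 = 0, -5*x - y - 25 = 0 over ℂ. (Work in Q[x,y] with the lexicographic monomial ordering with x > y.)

Compute a lex Gröbner basis by Buchberger's algorithm.
f_1 = 4*x - y**2 + 2*y + 20, LT = x.
f_2 = -4*x*y - 8*x - 40, LT = x*y.
f_3 = -5*x - y - 25, LT = x.

S(f_1,f_2): lcm = x*y. S = -2*x - 1/4*y**3 + 1/2*y**2 + 5*y - 10.
  leading term x: subtract (-1/2)·f_1 from -2*x - 1/4*y**3 + 1/2*y**2 + 5*y - 10 → -1/4*y**3 + 6*y
  leading term y**3: no divisor's leading term divides it; move -1/4*y**3 to the remainder.
  leading term y: no divisor's leading term divides it; move 6*y to the remainder.
  remainder -1/4*y**3 + 6*y ≠ 0; add h_4 = -1/4*y**3 + 6*y to the basis.

S(f_1,f_3): lcm = x. S = -1/4*y**2 + 3/10*y.
  leading term y**2: no divisor's leading term divides it; move -1/4*y**2 to the remainder.
  leading term y: no divisor's leading term divides it; move 3/10*y to the remainder.
  remainder -1/4*y**2 + 3/10*y ≠ 0; add h_5 = -1/4*y**2 + 3/10*y to the basis.

S(f_2,f_3): lcm = x*y. S = 2*x - 1/5*y**2 - 5*y + 10.
  leading term x: subtract (1/2)·f_1 from 2*x - 1/5*y**2 - 5*y + 10 → 3/10*y**2 - 6*y
  leading term y**2: subtract (-6/5)·h_5 from 3/10*y**2 - 6*y → -141/25*y
  leading term y: no divisor's leading term divides it; move -141/25*y to the remainder.
  remainder -141/25*y ≠ 0; add h_6 = -141/25*y to the basis.

The other S-polynomials (S(f_1,h_4), S(f_2,h_4), S(f_3,h_4), S(f_1,h_5), S(f_2,h_5), S(f_3,h_5), S(h_4,h_5), S(f_1,h_6), S(f_2,h_6), S(f_3,h_6), S(h_4,h_6), S(h_5,h_6)) all reduce to 0 modulo the current basis, so we have a Gröbner basis.
Inter-reduce: drop elements whose leading term is divisible by another's, tail-reduce, and make monic.
Reduced Gröbner basis: {x + 5, y}.

From the last basis element, y = 0, so y takes values in {0}. Each choice, substituted upward through the basis, yields the corresponding point(s) of the solution set.
  y = 0: the earlier basis element becomes x + 5 = 0, giving x = -5 — point (-5, 0).
Zero-dimensionality of the ideal guarantees finitely many solutions over ℂ.

{(-5, 0)}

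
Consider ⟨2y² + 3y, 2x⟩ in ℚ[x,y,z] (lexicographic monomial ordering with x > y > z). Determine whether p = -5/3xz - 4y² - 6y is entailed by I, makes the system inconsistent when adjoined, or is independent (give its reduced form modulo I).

-5/3xz - 4y² - 6y lies in I (it reduces to 0).

First compute the reduced Gröbner basis of I by Buchberger's algorithm.
f_1 = 2y² + 3y, LT = y².
f_2 = 2x, LT = x.

The S-polynomials (S(f_1,f_2)) all reduce to 0 modulo the current basis, so we have a Gröbner basis.
Inter-reduce: drop elements whose leading term is divisible by another's, tail-reduce, and make monic.
Reduced Gröbner basis: {x, y² + 3/2y}.
Label its elements g_1 = x, g_2 = y² + 3/2y.

Reduce p = -5/3xz - 4y² - 6y modulo G:
  leading term xz: subtract (-5/3z)·g_1 from -5/3xz - 4y² - 6y → -4y² - 6y
  leading term y²: subtract (-4)·g_2 from -4y² - 6y → 0
  normal form = 0.
Since the normal form is 0, p ∈ I.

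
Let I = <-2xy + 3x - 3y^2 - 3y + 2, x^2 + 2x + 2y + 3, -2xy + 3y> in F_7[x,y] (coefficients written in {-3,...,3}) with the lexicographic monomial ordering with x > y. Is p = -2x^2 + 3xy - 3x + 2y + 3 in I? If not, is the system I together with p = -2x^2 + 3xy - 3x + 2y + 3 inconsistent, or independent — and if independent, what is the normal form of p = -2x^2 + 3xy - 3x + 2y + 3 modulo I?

First compute the reduced Gröbner basis of I by Buchberger's algorithm.
f_1 = -2xy + 3x - 3y^2 - 3y + 2, LT = xy.
f_2 = x^2 + 2x + 2y + 3, LT = x^2.
f_3 = -2xy + 3y, LT = xy.

S(f_1,f_2): lcm = x^2y. S = 2x^2 - 2xy^2 + 3xy - x - 2y^2 - 3y.
  leading term x^2: subtract (2)·f_2 from 2x^2 - 2xy^2 + 3xy - x - 2y^2 - 3y → -2xy^2 + 3xy + 2x - 2y^2 + 1
  leading term xy^2: subtract (y)·f_1 from -2xy^2 + 3xy + 2x - 2y^2 + 1 → 2x + 3y^3 + y^2 - 2y + 1
  leading term x: no divisor's leading term divides it; move 2x to the remainder.
  leading term y^3: no divisor's leading term divides it; move 3y^3 to the remainder.
  leading term y^2: no divisor's leading term divides it; move y^2 to the remainder.
  leading term y: no divisor's leading term divides it; move -2y to the remainder.
  leading term 1: no divisor's leading term divides it; move 1 to the remainder.
  remainder 2x + 3y^3 + y^2 - 2y + 1 ≠ 0; add h_4 = 2x + 3y^3 + y^2 - 2y + 1 to the basis.

S(f_1,f_3): lcm = xy. S = 2x - 2y^2 + 3y - 1.
  leading term x: subtract (1)·h_4 from 2x - 2y^2 + 3y - 1 → -3y^3 - 3y^2 - 2y - 2
  leading term y^3: no divisor's leading term divides it; move -3y^3 to the remainder.
  leading term y^2: no divisor's leading term divides it; move -3y^2 to the remainder.
  leading term y: no divisor's leading term divides it; move -2y to the remainder.
  leading term 1: no divisor's leading term divides it; move -2 to the remainder.
  remainder -3y^3 - 3y^2 - 2y - 2 ≠ 0; add h_5 = -3y^3 - 3y^2 - 2y - 2 to the basis.

S(f_2,f_3): lcm = x^2y. S = 2y^2 + 3y.
  leading term y^2: no divisor's leading term divides it; move 2y^2 to the remainder.
  leading term y: no divisor's leading term divides it; move 3y to the remainder.
  remainder 2y^2 + 3y ≠ 0; add h_6 = 2y^2 + 3y to the basis.

S(f_1,h_4): lcm = xy. S = 2x + 2y^4 + 3y^3 - y^2 + y - 1.
  leading term x: subtract (1)·h_4 from 2x + 2y^4 + 3y^3 - y^2 + y - 1 → 2y^4 - 2y^2 + 3y - 2
  leading term y^4: subtract (-3y)·h_5 from 2y^4 - 2y^2 + 3y - 2 → -2y^3 - y^2 - 3y - 2
  leading term y^3: subtract (3)·h_5 from -2y^3 - y^2 - 3y - 2 → y^2 + 3y - 3
  leading term y^2: subtract (-3)·h_6 from y^2 + 3y - 3 → -2y - 3
  leading term y: no divisor's leading term divides it; move -2y to the remainder.
  leading term 1: no divisor's leading term divides it; move -3 to the remainder.
  remainder -2y - 3 ≠ 0; add h_7 = -2y - 3 to the basis.

The other S-polynomials (S(f_2,h_4), S(f_3,h_4), S(f_1,h_5), S(f_2,h_5), S(f_3,h_5), S(h_4,h_5), S(f_1,h_6), S(f_2,h_6), S(f_3,h_6), S(h_4,h_6), S(h_5,h_6), S(f_1,h_7), S(f_2,h_7), S(f_3,h_7), S(h_4,h_7), S(h_5,h_7), S(h_6,h_7)) all reduce to 0 modulo the current basis, so we have a Gröbner basis.
Inter-reduce: drop elements whose leading term is divisible by another's, tail-reduce, and make monic.
Reduced Gröbner basis: {x + 2, y - 2}.
Label its elements g_1 = x + 2, g_2 = y - 2.

Reduce p = -2x^2 + 3xy - 3x + 2y + 3 modulo G:
  leading term x^2: subtract (-2x)·g_1 from -2x^2 + 3xy - 3x + 2y + 3 → 3xy + x + 2y + 3
  leading term xy: subtract (3y)·g_1 from 3xy + x + 2y + 3 → x + 3y + 3
  leading term x: subtract (1)·g_1 from x + 3y + 3 → 3y + 1
  leading term y: subtract (3)·g_2 from 3y + 1 → 0
  normal form = 0.
Since the normal form is 0, p ∈ I.

-2x^2 + 3xy - 3x + 2y + 3 lies in I (it reduces to 0).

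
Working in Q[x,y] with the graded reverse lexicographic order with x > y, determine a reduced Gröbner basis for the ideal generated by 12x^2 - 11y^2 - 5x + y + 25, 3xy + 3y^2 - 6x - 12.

f_1 = 12x^2 - 11y^2 - 5x + y + 25, LT = x^2.
f_2 = 3xy + 3y^2 - 6x - 12, LT = xy.

S(f_1,f_2): lcm = x^2y. S = -xy^2 - 11/12y^3 + 2x^2 - 5/12xy + 1/12y^2 + 4x + 25/12y.
  leading term xy^2: subtract (-1/3y)·f_2 from -xy^2 - 11/12y^3 + 2x^2 - 5/12xy + 1/12y^2 + 4x + 25/12y → 1/12y^3 + 2x^2 - 29/12xy + 1/12y^2 + 4x - 23/12y
  leading term y^3: no divisor's leading term divides it; move 1/12y^3 to the remainder.
  leading term x^2: subtract (1/6)·f_1 from 2x^2 - 29/12xy + 1/12y^2 + 4x - 23/12y → -29/12xy + 23/12y^2 + 29/6x - 25/12y - 25/6
  leading term xy: subtract (-29/36)·f_2 from -29/12xy + 23/12y^2 + 29/6x - 25/12y - 25/6 → 13/3y^2 - 25/12y - 83/6
  leading term y^2: no divisor's leading term divides it; move 13/3y^2 to the remainder.
  leading term y: no divisor's leading term divides it; move -25/12y to the remainder.
  leading term 1: no divisor's leading term divides it; move -83/6 to the remainder.
  remainder 1/12y^3 + 13/3y^2 - 25/12y - 83/6 ≠ 0; add g_3 = 1/12y^3 + 13/3y^2 - 25/12y - 83/6 to the basis.

S(f_1,g_3): leading monomials are coprime, so the S-polynomial reduces to 0 (Buchberger's first criterion).
S(f_2,g_3): lcm = xy^3. S = y^4 - 54xy^2 + 25xy - 4y^2 + 166x.
  leading term y^4: subtract (12y)·g_3 from y^4 - 54xy^2 + 25xy - 4y^2 + 166x → -54xy^2 - 52y^3 + 25xy + 21y^2 + 166x + 166y
  leading term xy^2: subtract (-18y)·f_2 from -54xy^2 - 52y^3 + 25xy + 21y^2 + 166x + 166y → 2y^3 - 83xy + 21y^2 + 166x - 50y
  leading term y^3: subtract (24)·g_3 from 2y^3 - 83xy + 21y^2 + 166x - 50y → -83xy - 83y^2 + 166x + 332
  leading term xy: subtract (-83/3)·f_2 from -83xy - 83y^2 + 166x + 332 → 0
  remainder 0.

Every S-polynomial of the final basis reduces to 0, so we have a Gröbner basis.

G = {y^3 + 52y^2 - 25y - 166, x^2 - 11/12y^2 - 5/12x + 1/12y + 25/12, xy + y^2 - 2x - 4}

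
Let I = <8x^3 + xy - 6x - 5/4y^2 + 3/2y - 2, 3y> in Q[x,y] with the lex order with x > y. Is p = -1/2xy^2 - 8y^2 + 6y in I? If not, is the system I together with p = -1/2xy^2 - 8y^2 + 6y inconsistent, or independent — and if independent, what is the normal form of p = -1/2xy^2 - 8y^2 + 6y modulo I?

-1/2xy^2 - 8y^2 + 6y lies in I (it reduces to 0).

First compute the reduced Gröbner basis of I by Buchberger's algorithm.
f_1 = 8x^3 + xy - 6x - 5/4y^2 + 3/2y - 2, LT = x^3.
f_2 = 3y, LT = y.

The S-polynomials (S(f_1,f_2)) all reduce to 0 modulo the current basis, so we have a Gröbner basis.
Inter-reduce: drop elements whose leading term is divisible by another's, tail-reduce, and make monic.
Reduced Gröbner basis: {x^3 - 3/4x - 1/4, y}.
Label its elements g_1 = x^3 - 3/4x - 1/4, g_2 = y.

Reduce p = -1/2xy^2 - 8y^2 + 6y modulo G:
  leading term xy^2: subtract (-1/2xy)·g_2 from -1/2xy^2 - 8y^2 + 6y → -8y^2 + 6y
  leading term y^2: subtract (-8y)·g_2 from -8y^2 + 6y → 6y
  leading term y: subtract (6)·g_2 from 6y → 0
  normal form = 0.
Since the normal form is 0, p ∈ I.

Ideal membership is decidable via reduction modulo a Gröbner basis.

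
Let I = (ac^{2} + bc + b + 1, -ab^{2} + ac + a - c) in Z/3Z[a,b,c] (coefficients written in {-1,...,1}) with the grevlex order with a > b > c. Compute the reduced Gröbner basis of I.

G = {b^{3}c + b^{3} - bc^{2} - c^{3} + b^{2} + bc - b - c - 1, ab^{2} - ac - a + c, ac^{2} + bc + b + 1}

f_1 = ac^{2} + bc + b + 1, LT = ac^{2}.
f_2 = -ab^{2} + ac + a - c, LT = ab^{2}.

S(f_1,f_2): lcm = ab^{2}c^{2}. S = b^{3}c + ac^{3} + b^{3} + ac^{2} - c^{3} + b^{2}.
  leading term b^{3}c: no divisor's leading term divides it; move b^{3}c to the remainder.
  leading term ac^{3}: subtract (c)·f_1 from ac^{3} + b^{3} + ac^{2} - c^{3} + b^{2} → b^{3} + ac^{2} - bc^{2} - c^{3} + b^{2} - bc - c
  leading term b^{3}: no divisor's leading term divides it; move b^{3} to the remainder.
  leading term ac^{2}: subtract (1)·f_1 from ac^{2} - bc^{2} - c^{3} + b^{2} - bc - c → -bc^{2} - c^{3} + b^{2} + bc - b - c - 1
  leading term bc^{2}: no divisor's leading term divides it; move -bc^{2} to the remainder.
  leading term c^{3}: no divisor's leading term divides it; move -c^{3} to the remainder.
  leading term b^{2}: no divisor's leading term divides it; move b^{2} to the remainder.
  leading term bc: no divisor's leading term divides it; move bc to the remainder.
  leading term b: no divisor's leading term divides it; move -b to the remainder.
  leading term c: no divisor's leading term divides it; move -c to the remainder.
  leading term 1: no divisor's leading term divides it; move -1 to the remainder.
  remainder b^{3}c + b^{3} - bc^{2} - c^{3} + b^{2} + bc - b - c - 1 ≠ 0; add g_3 = b^{3}c + b^{3} - bc^{2} - c^{3} + b^{2} + bc - b - c - 1 to the basis.

The other S-polynomials (S(f_1,g_3), S(f_2,g_3)) all reduce to 0 modulo the current basis, so we have a Gröbner basis.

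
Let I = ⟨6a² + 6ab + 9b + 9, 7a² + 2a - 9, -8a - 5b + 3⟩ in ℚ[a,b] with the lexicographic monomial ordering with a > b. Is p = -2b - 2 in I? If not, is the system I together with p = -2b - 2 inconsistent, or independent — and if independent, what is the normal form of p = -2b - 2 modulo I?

First compute the reduced Gröbner basis of I by Buchberger's algorithm.
f_1 = 6a² + 6ab + 9b + 9, LT = a².
f_2 = 7a² + 2a - 9, LT = a².
f_3 = -8a - 5b + 3, LT = a.

S(f_1,f_2): lcm = a². S = ab - 2/7a + 3/2b + 39/14.
  reduce S modulo (f_1, f_2, f_3):
  remainder -⅝b² + 115/56b + 75/28 ≠ 0; add h_4 = -⅝b² + 115/56b + 75/28 to the basis.

S(f_1,f_3): lcm = a². S = ⅜ab + ⅜a + 3/2b + 3/2.
  reduce S modulo (f_1, f_2, f_3, h_4):
  remainder 285/448b + 285/448 ≠ 0; add h_5 = 285/448b + 285/448 to the basis.

The other S-polynomials (S(f_2,f_3), S(f_1,h_4), S(f_2,h_4), S(f_3,h_4), S(f_1,h_5), S(f_2,h_5), S(f_3,h_5), S(h_4,h_5)) all reduce to 0 modulo the current basis, so we have a Gröbner basis.
Inter-reduce: drop elements whose leading term is divisible by another's, tail-reduce, and make monic.
Reduced Gröbner basis: {a - 1, b + 1}.
Label its elements g_1 = a - 1, g_2 = b + 1.

Reduce p = -2b - 2 modulo G:
  leading term b: subtract (-2)·g_2 from -2b - 2 → 0
  normal form = 0.
Since the normal form is 0, p ∈ I.

-2b - 2 lies in I (it reduces to 0).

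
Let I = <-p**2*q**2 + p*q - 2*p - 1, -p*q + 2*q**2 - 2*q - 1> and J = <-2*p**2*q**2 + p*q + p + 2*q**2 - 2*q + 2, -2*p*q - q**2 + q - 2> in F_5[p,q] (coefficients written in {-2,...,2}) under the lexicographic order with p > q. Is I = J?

Yes, the ideals are equal.

Since reduced Gröbner bases are canonical representatives of ideals under a given ordering, it suffices to compute and compare them.
Buchberger on the first generating set:
f_1 = -p**2*q**2 + p*q - 2*p - 1, LT = p**2*q**2.
f_2 = -p*q + 2*q**2 - 2*q - 1, LT = p*q.

S(f_1,f_2): lcm = p**2*q**2. S = 2*p*q**3 - 2*p*q**2 - 2*p*q + 2*p + 1.
  reduce S modulo (f_1, f_2):
  remainder 2*p - q**4 + 2*q**3 - 2*q**2 + q - 2 ≠ 0; add g_3 = 2*p - q**4 + 2*q**3 - 2*q**2 + q - 2 to the basis.

S(f_1,g_3): lcm = p**2*q**2. S = -2*p*q**6 - p*q**5 + p*q**4 + 2*p*q**3 + p*q**2 - p*q + 2*p + 1.
  reduce S modulo (f_1, f_2, g_3):
  remainder q**7 + 2*q**6 + q**5 - q**4 + q**2 - 1 ≠ 0; add g_4 = q**7 + 2*q**6 + q**5 - q**4 + q**2 - 1 to the basis.

S(f_2,g_3): lcm = p*q. S = -2*q**5 - q**4 + q**3 - 2*q + 1.
  reduce S modulo (f_1, f_2, g_3, g_4):
  remainder -2*q**5 - q**4 + q**3 - 2*q + 1 ≠ 0; add g_5 = -2*q**5 - q**4 + q**3 - 2*q + 1 to the basis.

The other S-polynomials (S(f_1,g_4), S(f_2,g_4), S(g_3,g_4), S(f_1,g_5), S(f_2,g_5), S(g_3,g_5), S(g_4,g_5)) all reduce to 0 modulo the current basis, so we have a Gröbner basis.
Inter-reduce: drop elements whose leading term is divisible by another's, tail-reduce, and make monic.
Reduced Gröbner basis: {p + 2*q**4 + q**3 - q**2 - 2*q - 1, q**5 - 2*q**4 + 2*q**3 + q + 2}.

Buchberger on the second generating set:
h_1 = -2*p**2*q**2 + p*q + p + 2*q**2 - 2*q + 2, LT = p**2*q**2.
h_2 = -2*p*q - q**2 + q - 2, LT = p*q.

S(h_1,h_2): lcm = p**2*q**2. S = 2*p*q**3 - 2*p*q**2 + p*q + 2*p - q**2 + q - 1.
  reduce S modulo (h_1, h_2):
  remainder 2*p - q**4 + 2*q**3 - 2*q**2 + q - 2 ≠ 0; add k_3 = 2*p - q**4 + 2*q**3 - 2*q**2 + q - 2 to the basis.

S(h_1,k_3): lcm = p**2*q**2. S = -2*p*q**6 - p*q**5 + p*q**4 + 2*p*q**3 + p*q**2 + 2*p*q + 2*p - q**2 + q - 1.
  reduce S modulo (h_1, h_2, k_3):
  remainder q**7 + 2*q**6 + q**5 - q**4 + q**2 - 1 ≠ 0; add k_4 = q**7 + 2*q**6 + q**5 - q**4 + q**2 - 1 to the basis.

S(h_2,k_3): lcm = p*q. S = -2*q**5 - q**4 + q**3 - 2*q + 1.
  reduce S modulo (h_1, h_2, k_3, k_4):
  remainder -2*q**5 - q**4 + q**3 - 2*q + 1 ≠ 0; add k_5 = -2*q**5 - q**4 + q**3 - 2*q + 1 to the basis.

The other S-polynomials (S(h_1,k_4), S(h_2,k_4), S(k_3,k_4), S(h_1,k_5), S(h_2,k_5), S(k_3,k_5), S(k_4,k_5)) all reduce to 0 modulo the current basis, so we have a Gröbner basis.
Inter-reduce: drop elements whose leading term is divisible by another's, tail-reduce, and make monic.
Reduced Gröbner basis: {p + 2*q**4 + q**3 - q**2 - 2*q - 1, q**5 - 2*q**4 + 2*q**3 + q + 2}.

These coincide, so the ideals are equal.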